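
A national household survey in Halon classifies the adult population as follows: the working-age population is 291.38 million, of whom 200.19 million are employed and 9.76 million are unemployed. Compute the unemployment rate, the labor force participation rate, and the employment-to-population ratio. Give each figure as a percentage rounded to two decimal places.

Unemployment rate ≈ 4.65%; labor force participation rate ≈ 72.05%; employment-population ratio ≈ 68.70%.

Labor force = employed + unemployed = 200.19 + 9.76 = 209.95 million.
Unemployment rate = 9.76 / 209.95 = 4.65%.
Labor force participation rate = 209.95 / 291.38 = 72.05%.
Employment-population ratio = 200.19 / 291.38 = 68.70%.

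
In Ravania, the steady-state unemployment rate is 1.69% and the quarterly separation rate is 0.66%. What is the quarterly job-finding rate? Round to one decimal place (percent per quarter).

Job-finding rate ≈ 38.4% per quarter.

From u* = s/(s+f): f = s·(1−u)/u.
f = 0.66 × (1 − 0.0169) / 0.0169 = 0.6488 / 0.0169 ≈ 38.4% per quarter.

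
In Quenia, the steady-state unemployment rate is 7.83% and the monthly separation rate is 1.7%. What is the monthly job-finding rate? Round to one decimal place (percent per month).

Job-finding rate ≈ 20.0% per month.

From u* = s/(s+f): f = s·(1−u)/u.
f = 1.7 × (1 − 0.0783) / 0.0783 = 1.5669 / 0.0783 ≈ 20.0% per month.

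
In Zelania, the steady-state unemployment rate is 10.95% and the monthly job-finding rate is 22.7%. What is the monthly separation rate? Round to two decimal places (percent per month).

From u* = s/(s+f): s = u·f/(1−u).
s = 0.1095 × 22.7 / (1 − 0.1095) = 2.4856 / 0.8905 ≈ 2.79% per month.

Separation rate ≈ 2.79% per month.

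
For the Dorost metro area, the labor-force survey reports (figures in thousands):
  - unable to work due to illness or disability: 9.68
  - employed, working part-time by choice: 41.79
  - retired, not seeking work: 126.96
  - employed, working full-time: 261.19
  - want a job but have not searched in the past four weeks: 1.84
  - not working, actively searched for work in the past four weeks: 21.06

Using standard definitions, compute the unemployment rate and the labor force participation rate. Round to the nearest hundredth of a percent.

Employed = 41.79 + 261.19 = 302.98 thousand.
Unemployed = 21.06 thousand.
Labor force = 302.98 + 21.06 = 324.04 thousand.
Not in labor force = 9.68 + 126.96 + 1.84 = 138.48 thousand (those not working and not actively searching are outside the labor force — including those who want a job but have given up searching).
Civilian working-age population = 324.04 + 138.48 = 462.52 thousand.
Unemployment rate = 21.06 / 324.04 = 6.50%.
Labor force participation rate = 324.04 / 462.52 = 70.06%.

Unemployment rate ≈ 6.50%; labor force participation rate ≈ 70.06%.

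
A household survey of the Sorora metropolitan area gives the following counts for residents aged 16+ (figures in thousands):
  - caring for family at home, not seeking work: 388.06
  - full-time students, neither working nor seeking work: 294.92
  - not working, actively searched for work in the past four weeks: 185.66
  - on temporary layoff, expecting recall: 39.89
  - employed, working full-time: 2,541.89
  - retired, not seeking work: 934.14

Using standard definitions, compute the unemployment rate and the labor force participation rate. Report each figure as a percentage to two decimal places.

Employed = 2,541.89 thousand.
Unemployed = 185.66 + 39.89 = 225.55 thousand (jobless and actively searching, or on temporary layoff).
Labor force = 2,541.89 + 225.55 = 2,767.44 thousand.
Not in labor force = 388.06 + 294.92 + 934.14 = 1,617.12 thousand (those not working and not actively searching are outside the labor force).
Civilian working-age population = 2,767.44 + 1,617.12 = 4,384.56 thousand.
Unemployment rate = 225.55 / 2,767.44 = 8.15%.
Labor force participation rate = 2,767.44 / 4,384.56 = 63.12%.

Unemployment rate ≈ 8.15%; labor force participation rate ≈ 63.12%.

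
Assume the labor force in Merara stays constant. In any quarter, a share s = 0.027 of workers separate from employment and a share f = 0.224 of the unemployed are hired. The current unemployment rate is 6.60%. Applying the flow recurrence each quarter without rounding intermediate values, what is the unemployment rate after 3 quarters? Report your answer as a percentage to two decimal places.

With a fixed labor force, u_{t+1} = u_t + s·(1−u_t) − f·u_t = u_t·(1−s−f) + s.
Here 1−s−f = 0.749 and s = 0.027.
u_1 = 0.066000 × 0.749 + 0.027 = 0.076434.
u_2 = 0.076434 × 0.749 + 0.027 = 0.084249.
u_3 = 0.084249 × 0.749 + 0.027 = 0.090103.

Unemployment rate after three quarters ≈ 9.01%.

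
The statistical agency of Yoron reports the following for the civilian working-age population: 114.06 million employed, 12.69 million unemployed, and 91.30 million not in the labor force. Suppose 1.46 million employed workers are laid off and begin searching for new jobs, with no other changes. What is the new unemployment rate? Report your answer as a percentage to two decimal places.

New unemployment rate ≈ 11.16%.

Initially, labor force = 114.06 + 12.69 = 126.75 million, so u = 12.69/126.75 = 10.01%.
After the change, employed falls and unemployed rises by 1.46; labor force unchanged → E = 112.60, U = 14.15, labor force = 126.75 million.
New unemployment rate = 14.15 / 126.75 = 11.16%.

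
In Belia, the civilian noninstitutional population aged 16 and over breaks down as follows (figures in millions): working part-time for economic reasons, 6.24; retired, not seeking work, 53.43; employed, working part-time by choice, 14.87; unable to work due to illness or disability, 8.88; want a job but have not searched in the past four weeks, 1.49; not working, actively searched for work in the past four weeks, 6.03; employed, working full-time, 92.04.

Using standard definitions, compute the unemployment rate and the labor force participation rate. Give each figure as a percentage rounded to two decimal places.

Employed = 6.24 + 14.87 + 92.04 = 113.15 million (anyone who worked, including part-time for economic reasons, counts as employed).
Unemployed = 6.03 million.
Labor force = 113.15 + 6.03 = 119.18 million.
Not in labor force = 53.43 + 8.88 + 1.49 = 63.80 million (those not working and not actively searching are outside the labor force — including those who want a job but have given up searching).
Civilian working-age population = 119.18 + 63.80 = 182.98 million.
Unemployment rate = 6.03 / 119.18 = 5.06%.
Labor force participation rate = 119.18 / 182.98 = 65.13%.

Unemployment rate ≈ 5.06%; labor force participation rate ≈ 65.13%.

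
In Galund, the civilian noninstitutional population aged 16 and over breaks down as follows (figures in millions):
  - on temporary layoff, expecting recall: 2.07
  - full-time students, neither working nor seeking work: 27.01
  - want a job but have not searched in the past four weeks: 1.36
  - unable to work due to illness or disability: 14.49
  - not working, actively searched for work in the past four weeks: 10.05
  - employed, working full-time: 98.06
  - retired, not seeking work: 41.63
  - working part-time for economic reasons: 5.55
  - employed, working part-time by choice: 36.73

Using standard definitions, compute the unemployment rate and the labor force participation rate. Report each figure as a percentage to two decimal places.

Unemployment rate ≈ 7.95%; labor force participation rate ≈ 64.34%.

Employed = 98.06 + 5.55 + 36.73 = 140.34 million (anyone who worked, including part-time for economic reasons, counts as employed).
Unemployed = 2.07 + 10.05 = 12.12 million (jobless and actively searching, or on temporary layoff).
Labor force = 140.34 + 12.12 = 152.46 million.
Not in labor force = 27.01 + 1.36 + 14.49 + 41.63 = 84.49 million (those not working and not actively searching are outside the labor force — including those who want a job but have given up searching).
Civilian working-age population = 152.46 + 84.49 = 236.95 million.
Unemployment rate = 12.12 / 152.46 = 7.95%.
Labor force participation rate = 152.46 / 236.95 = 64.34%.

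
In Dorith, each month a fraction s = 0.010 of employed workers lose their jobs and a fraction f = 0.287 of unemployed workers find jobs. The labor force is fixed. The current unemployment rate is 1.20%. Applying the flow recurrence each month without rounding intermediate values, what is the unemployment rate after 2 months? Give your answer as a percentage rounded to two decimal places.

Unemployment rate after two months ≈ 2.30%.

With a fixed labor force, u_{t+1} = u_t + s·(1−u_t) − f·u_t = u_t·(1−s−f) + s.
Here 1−s−f = 0.703 and s = 0.010.
u_1 = 0.012000 × 0.703 + 0.010 = 0.018436.
u_2 = 0.018436 × 0.703 + 0.010 = 0.022961.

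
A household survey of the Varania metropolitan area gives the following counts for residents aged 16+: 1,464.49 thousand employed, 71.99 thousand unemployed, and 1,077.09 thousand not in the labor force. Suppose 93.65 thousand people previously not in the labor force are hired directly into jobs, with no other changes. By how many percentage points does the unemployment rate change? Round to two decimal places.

The unemployment rate changes by −0.27 percentage points.

Initially, labor force = 1,464.49 + 71.99 = 1,536.48 thousand, so u = 71.99/1,536.48 = 4.69%.
After the change, employed and labor force both rise by 93.65; unemployed unchanged → E = 1,558.14, U = 71.99, labor force = 1,630.13 thousand.
New unemployment rate = 71.99 / 1,630.13 = 4.42%.
Change = 4.42% − 4.69% = −0.27 percentage points.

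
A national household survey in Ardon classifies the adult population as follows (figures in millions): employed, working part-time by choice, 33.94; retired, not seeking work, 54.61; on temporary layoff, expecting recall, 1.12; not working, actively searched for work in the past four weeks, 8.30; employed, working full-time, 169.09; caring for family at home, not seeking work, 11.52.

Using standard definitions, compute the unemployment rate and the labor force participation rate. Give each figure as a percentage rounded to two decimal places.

Unemployment rate ≈ 4.43%; labor force participation rate ≈ 76.26%.

Employed = 33.94 + 169.09 = 203.03 million.
Unemployed = 1.12 + 8.30 = 9.42 million (jobless and actively searching, or on temporary layoff).
Labor force = 203.03 + 9.42 = 212.45 million.
Not in labor force = 54.61 + 11.52 = 66.13 million (those not working and not actively searching are outside the labor force).
Civilian working-age population = 212.45 + 66.13 = 278.58 million.
Unemployment rate = 9.42 / 212.45 = 4.43%.
Labor force participation rate = 212.45 / 278.58 = 76.26%.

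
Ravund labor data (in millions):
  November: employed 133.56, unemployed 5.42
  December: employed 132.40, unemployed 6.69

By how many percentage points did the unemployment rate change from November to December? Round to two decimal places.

November: labor force = 133.56 + 5.42 = 138.98; u = 5.42/138.98 = 3.90%.
December: labor force = 132.40 + 6.69 = 139.09; u = 6.69/139.09 = 4.81%.
Change = 4.81% − 3.90% = +0.91 pp.

The unemployment rate changed by +0.91 percentage points.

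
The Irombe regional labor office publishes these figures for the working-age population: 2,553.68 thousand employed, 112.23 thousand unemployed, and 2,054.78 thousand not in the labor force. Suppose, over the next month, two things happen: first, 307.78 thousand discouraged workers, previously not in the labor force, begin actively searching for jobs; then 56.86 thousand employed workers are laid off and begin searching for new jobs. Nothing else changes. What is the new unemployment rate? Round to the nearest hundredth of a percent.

Initially, labor force = 2,553.68 + 112.23 = 2,665.91 thousand, so u = 112.23/2,665.91 = 4.21%.
After the first change, unemployed and labor force both rise by 307.78 → E = 2,553.68, U = 420.01, labor force = 2,973.69 thousand.
After the second change, employed falls and unemployed rises by 56.86; labor force unchanged → E = 2,496.82, U = 476.87, labor force = 2,973.69 thousand.
New unemployment rate = 476.87 / 2,973.69 = 16.04%.

New unemployment rate ≈ 16.04%.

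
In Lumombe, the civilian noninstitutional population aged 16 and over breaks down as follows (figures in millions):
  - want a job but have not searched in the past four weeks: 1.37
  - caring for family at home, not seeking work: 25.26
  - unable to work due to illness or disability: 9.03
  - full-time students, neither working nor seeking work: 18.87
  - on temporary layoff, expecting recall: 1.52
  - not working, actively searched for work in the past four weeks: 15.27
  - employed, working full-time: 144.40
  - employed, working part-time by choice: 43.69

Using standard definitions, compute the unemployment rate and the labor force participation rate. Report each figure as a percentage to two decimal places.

Unemployment rate ≈ 8.20%; labor force participation rate ≈ 78.98%.

Employed = 144.40 + 43.69 = 188.09 million.
Unemployed = 1.52 + 15.27 = 16.79 million (jobless and actively searching, or on temporary layoff).
Labor force = 188.09 + 16.79 = 204.88 million.
Not in labor force = 1.37 + 25.26 + 9.03 + 18.87 = 54.53 million (those not working and not actively searching are outside the labor force — including those who want a job but have given up searching).
Civilian working-age population = 204.88 + 54.53 = 259.41 million.
Unemployment rate = 16.79 / 204.88 = 8.20%.
Labor force participation rate = 204.88 / 259.41 = 78.98%.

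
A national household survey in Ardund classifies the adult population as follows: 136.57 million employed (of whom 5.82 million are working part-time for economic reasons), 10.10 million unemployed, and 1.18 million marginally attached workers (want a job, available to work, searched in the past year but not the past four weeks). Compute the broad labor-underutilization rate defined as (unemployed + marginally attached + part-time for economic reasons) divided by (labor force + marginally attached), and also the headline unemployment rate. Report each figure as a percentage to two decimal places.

Labor force = 136.57 + 10.10 = 146.67 million.
Numerator = 10.10 + 1.18 + 5.82 = 17.10 million.
Denominator = 146.67 + 1.18 = 147.85 million.
Broad rate = 17.10 / 147.85 = 11.57%.
Headline unemployment rate = 10.10 / 146.67 = 6.89%.

Broad underutilization rate ≈ 11.57%; headline unemployment rate ≈ 6.89%.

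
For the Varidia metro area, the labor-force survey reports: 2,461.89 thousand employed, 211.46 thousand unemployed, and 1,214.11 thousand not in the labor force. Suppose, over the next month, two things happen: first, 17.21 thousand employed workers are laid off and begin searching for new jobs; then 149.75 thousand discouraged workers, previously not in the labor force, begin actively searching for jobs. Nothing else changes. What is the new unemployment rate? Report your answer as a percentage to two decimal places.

Initially, labor force = 2,461.89 + 211.46 = 2,673.35 thousand, so u = 211.46/2,673.35 = 7.91%.
After the first change, employed falls and unemployed rises by 17.21; labor force unchanged → E = 2,444.68, U = 228.67, labor force = 2,673.35 thousand.
After the second change, unemployed and labor force both rise by 149.75 → E = 2,444.68, U = 378.42, labor force = 2,823.10 thousand.
New unemployment rate = 378.42 / 2,823.10 = 13.40%.

New unemployment rate ≈ 13.40%.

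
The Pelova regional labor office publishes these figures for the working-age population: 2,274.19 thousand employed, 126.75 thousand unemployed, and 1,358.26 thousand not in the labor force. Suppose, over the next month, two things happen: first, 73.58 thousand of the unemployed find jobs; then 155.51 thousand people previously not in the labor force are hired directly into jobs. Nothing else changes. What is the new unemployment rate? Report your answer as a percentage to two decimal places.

Initially, labor force = 2,274.19 + 126.75 = 2,400.94 thousand, so u = 126.75/2,400.94 = 5.28%.
After the first change, unemployed falls and employed rises by 73.58; labor force unchanged → E = 2,347.77, U = 53.17, labor force = 2,400.94 thousand.
After the second change, employed and labor force both rise by 155.51; unemployed unchanged → E = 2,503.28, U = 53.17, labor force = 2,556.45 thousand.
New unemployment rate = 53.17 / 2,556.45 = 2.08%.

New unemployment rate ≈ 2.08%.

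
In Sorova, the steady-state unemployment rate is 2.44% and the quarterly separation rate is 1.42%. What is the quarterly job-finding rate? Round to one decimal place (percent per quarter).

From u* = s/(s+f): f = s·(1−u)/u.
f = 1.42 × (1 − 0.0244) / 0.0244 = 1.3854 / 0.0244 ≈ 56.8% per quarter.

Job-finding rate ≈ 56.8% per quarter.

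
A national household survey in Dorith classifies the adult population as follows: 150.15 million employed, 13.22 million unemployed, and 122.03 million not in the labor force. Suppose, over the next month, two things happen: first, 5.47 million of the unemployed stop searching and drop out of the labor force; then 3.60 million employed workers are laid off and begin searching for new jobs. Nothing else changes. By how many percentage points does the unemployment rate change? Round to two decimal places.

The unemployment rate changes by −0.90 percentage points.

Initially, labor force = 150.15 + 13.22 = 163.37 million, so u = 13.22/163.37 = 8.09%.
After the first change, unemployed and labor force both fall by 5.47 → E = 150.15, U = 7.75, labor force = 157.90 million.
After the second change, employed falls and unemployed rises by 3.60; labor force unchanged → E = 146.55, U = 11.35, labor force = 157.90 million.
New unemployment rate = 11.35 / 157.90 = 7.19%.
Change = 7.19% − 8.09% = −0.90 percentage points.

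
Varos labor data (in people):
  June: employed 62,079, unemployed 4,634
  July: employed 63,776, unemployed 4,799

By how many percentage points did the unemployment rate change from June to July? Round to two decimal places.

The unemployment rate changed by +0.05 percentage points.

June: labor force = 62,079 + 4,634 = 66,713; u = 4,634/66,713 = 6.95%.
July: labor force = 63,776 + 4,799 = 68,575; u = 4,799/68,575 = 7.00%.
Change = 7.00% − 6.95% = +0.05 pp.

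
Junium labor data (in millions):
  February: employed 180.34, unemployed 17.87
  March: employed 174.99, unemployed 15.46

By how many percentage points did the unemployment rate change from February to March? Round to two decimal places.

The unemployment rate changed by −0.90 percentage points.

February: labor force = 180.34 + 17.87 = 198.21; u = 17.87/198.21 = 9.02%.
March: labor force = 174.99 + 15.46 = 190.45; u = 15.46/190.45 = 8.12%.
Change = 8.12% − 9.02% = −0.90 pp.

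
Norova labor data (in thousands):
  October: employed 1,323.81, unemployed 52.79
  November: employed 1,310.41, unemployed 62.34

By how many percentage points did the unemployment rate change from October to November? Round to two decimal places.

The unemployment rate changed by +0.71 percentage points.

October: labor force = 1,323.81 + 52.79 = 1,376.60; u = 52.79/1,376.60 = 3.83%.
November: labor force = 1,310.41 + 62.34 = 1,372.75; u = 62.34/1,372.75 = 4.54%.
Change = 4.54% − 3.83% = +0.71 pp.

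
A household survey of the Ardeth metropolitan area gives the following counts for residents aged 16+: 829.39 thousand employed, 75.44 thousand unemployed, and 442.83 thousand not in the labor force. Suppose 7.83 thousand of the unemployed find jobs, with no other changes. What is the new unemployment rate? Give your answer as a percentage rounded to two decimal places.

New unemployment rate ≈ 7.47%.

Initially, labor force = 829.39 + 75.44 = 904.83 thousand, so u = 75.44/904.83 = 8.34%.
After the change, unemployed falls and employed rises by 7.83; labor force unchanged → E = 837.22, U = 67.61, labor force = 904.83 thousand.
New unemployment rate = 67.61 / 904.83 = 7.47%.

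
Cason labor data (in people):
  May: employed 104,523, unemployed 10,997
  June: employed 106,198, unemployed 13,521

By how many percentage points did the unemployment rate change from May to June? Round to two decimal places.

May: labor force = 104,523 + 10,997 = 115,520; u = 10,997/115,520 = 9.52%.
June: labor force = 106,198 + 13,521 = 119,719; u = 13,521/119,719 = 11.29%.
Change = 11.29% − 9.52% = +1.77 pp.

The unemployment rate changed by +1.77 percentage points.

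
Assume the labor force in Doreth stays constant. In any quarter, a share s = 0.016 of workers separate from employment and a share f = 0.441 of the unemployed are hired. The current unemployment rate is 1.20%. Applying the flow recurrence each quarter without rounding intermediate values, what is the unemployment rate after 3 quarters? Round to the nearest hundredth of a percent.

With a fixed labor force, u_{t+1} = u_t + s·(1−u_t) − f·u_t = u_t·(1−s−f) + s.
Here 1−s−f = 0.543 and s = 0.016.
u_1 = 0.012000 × 0.543 + 0.016 = 0.022516.
u_2 = 0.022516 × 0.543 + 0.016 = 0.028226.
u_3 = 0.028226 × 0.543 + 0.016 = 0.031327.

Unemployment rate after three quarters ≈ 3.13%.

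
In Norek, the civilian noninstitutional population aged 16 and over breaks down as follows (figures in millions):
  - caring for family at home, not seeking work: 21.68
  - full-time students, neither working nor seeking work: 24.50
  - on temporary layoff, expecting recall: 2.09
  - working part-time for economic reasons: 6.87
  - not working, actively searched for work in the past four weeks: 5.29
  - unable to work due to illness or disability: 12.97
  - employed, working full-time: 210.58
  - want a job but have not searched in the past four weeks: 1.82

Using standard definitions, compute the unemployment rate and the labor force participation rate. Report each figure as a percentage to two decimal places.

Unemployment rate ≈ 3.28%; labor force participation rate ≈ 78.67%.

Employed = 6.87 + 210.58 = 217.45 million (anyone who worked, including part-time for economic reasons, counts as employed).
Unemployed = 2.09 + 5.29 = 7.38 million (jobless and actively searching, or on temporary layoff).
Labor force = 217.45 + 7.38 = 224.83 million.
Not in labor force = 21.68 + 24.50 + 12.97 + 1.82 = 60.97 million (those not working and not actively searching are outside the labor force — including those who want a job but have given up searching).
Civilian working-age population = 224.83 + 60.97 = 285.80 million.
Unemployment rate = 7.38 / 224.83 = 3.28%.
Labor force participation rate = 224.83 / 285.80 = 78.67%.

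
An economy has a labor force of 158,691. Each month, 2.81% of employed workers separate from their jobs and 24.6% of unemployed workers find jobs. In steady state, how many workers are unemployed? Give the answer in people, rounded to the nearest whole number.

About 16,269 are unemployed in steady state.

Steady-state unemployment rate u* = s/(s+f) = 2.81/(2.81+24.6) = 0.102517.
Unemployed = u* × labor force = 0.102517 × 158,691 ≈ 16,269.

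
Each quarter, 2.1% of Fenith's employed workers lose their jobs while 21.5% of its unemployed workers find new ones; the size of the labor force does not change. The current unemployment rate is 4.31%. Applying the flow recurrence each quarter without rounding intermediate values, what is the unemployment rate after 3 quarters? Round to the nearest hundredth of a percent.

With a fixed labor force, u_{t+1} = u_t + s·(1−u_t) − f·u_t = u_t·(1−s−f) + s.
Here 1−s−f = 0.764 and s = 0.021.
u_1 = 0.043100 × 0.764 + 0.021 = 0.053928.
u_2 = 0.053928 × 0.764 + 0.021 = 0.062201.
u_3 = 0.062201 × 0.764 + 0.021 = 0.068522.

Unemployment rate after three quarters ≈ 6.85%.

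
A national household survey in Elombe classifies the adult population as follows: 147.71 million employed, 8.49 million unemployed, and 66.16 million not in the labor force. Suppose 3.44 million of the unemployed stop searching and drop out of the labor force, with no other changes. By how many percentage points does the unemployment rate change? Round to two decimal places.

The unemployment rate changes by −2.13 percentage points.

Initially, labor force = 147.71 + 8.49 = 156.20 million, so u = 8.49/156.20 = 5.44%.
After the change, unemployed and labor force both fall by 3.44 → E = 147.71, U = 5.05, labor force = 152.76 million.
New unemployment rate = 5.05 / 152.76 = 3.31%.
Change = 3.31% − 5.44% = −2.13 percentage points.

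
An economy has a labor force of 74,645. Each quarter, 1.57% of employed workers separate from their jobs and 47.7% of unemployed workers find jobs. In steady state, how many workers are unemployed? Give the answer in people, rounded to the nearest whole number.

Steady-state unemployment rate u* = s/(s+f) = 1.57/(1.57+47.7) = 0.031865.
Unemployed = u* × labor force = 0.031865 × 74,645 ≈ 2,379.

About 2,379 are unemployed in steady state.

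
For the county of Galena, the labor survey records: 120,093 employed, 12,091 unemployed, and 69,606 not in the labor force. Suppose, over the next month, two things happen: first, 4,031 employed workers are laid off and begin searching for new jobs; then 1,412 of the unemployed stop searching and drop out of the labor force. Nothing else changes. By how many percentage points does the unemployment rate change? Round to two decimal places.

Initially, labor force = 120,093 + 12,091 = 132,184, so u = 12,091/132,184 = 9.15%.
After the first change, employed falls and unemployed rises by 4,031; labor force unchanged → E = 116,062, U = 16,122, labor force = 132,184.
After the second change, unemployed and labor force both fall by 1,412 → E = 116,062, U = 14,710, labor force = 130,772.
New unemployment rate = 14,710 / 130,772 = 11.25%.
Change = 11.25% − 9.15% = +2.10 percentage points.

The unemployment rate changes by +2.10 percentage points.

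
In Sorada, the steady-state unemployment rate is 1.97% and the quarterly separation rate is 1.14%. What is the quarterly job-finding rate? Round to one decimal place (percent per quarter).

From u* = s/(s+f): f = s·(1−u)/u.
f = 1.14 × (1 − 0.0197) / 0.0197 = 1.1175 / 0.0197 ≈ 56.7% per quarter.

Job-finding rate ≈ 56.7% per quarter.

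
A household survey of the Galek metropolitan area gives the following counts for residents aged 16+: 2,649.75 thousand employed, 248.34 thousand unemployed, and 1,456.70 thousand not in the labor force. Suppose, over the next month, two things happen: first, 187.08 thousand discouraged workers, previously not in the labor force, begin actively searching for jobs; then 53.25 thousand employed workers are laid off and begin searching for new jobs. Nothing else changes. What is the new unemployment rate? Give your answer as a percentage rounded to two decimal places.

Initially, labor force = 2,649.75 + 248.34 = 2,898.09 thousand, so u = 248.34/2,898.09 = 8.57%.
After the first change, unemployed and labor force both rise by 187.08 → E = 2,649.75, U = 435.42, labor force = 3,085.17 thousand.
After the second change, employed falls and unemployed rises by 53.25; labor force unchanged → E = 2,596.50, U = 488.67, labor force = 3,085.17 thousand.
New unemployment rate = 488.67 / 3,085.17 = 15.84%.

New unemployment rate ≈ 15.84%.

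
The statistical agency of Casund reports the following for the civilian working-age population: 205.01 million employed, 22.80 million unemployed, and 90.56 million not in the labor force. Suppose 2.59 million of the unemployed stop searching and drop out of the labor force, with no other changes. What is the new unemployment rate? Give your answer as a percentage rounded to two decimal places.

New unemployment rate ≈ 8.97%.

Initially, labor force = 205.01 + 22.80 = 227.81 million, so u = 22.80/227.81 = 10.01%.
After the change, unemployed and labor force both fall by 2.59 → E = 205.01, U = 20.21, labor force = 225.22 million.
New unemployment rate = 20.21 / 225.22 = 8.97%.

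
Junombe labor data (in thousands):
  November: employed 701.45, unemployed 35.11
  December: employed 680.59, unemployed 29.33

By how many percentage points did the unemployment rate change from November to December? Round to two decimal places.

November: labor force = 701.45 + 35.11 = 736.56; u = 35.11/736.56 = 4.77%.
December: labor force = 680.59 + 29.33 = 709.92; u = 29.33/709.92 = 4.13%.
Change = 4.13% − 4.77% = −0.64 pp.

The unemployment rate changed by −0.64 percentage points.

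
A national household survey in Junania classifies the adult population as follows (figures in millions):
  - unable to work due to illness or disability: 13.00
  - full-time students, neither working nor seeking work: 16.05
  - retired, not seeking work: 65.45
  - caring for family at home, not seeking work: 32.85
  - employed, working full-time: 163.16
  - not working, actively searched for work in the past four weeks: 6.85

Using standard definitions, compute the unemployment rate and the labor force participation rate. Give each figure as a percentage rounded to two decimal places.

Employed = 163.16 million.
Unemployed = 6.85 million.
Labor force = 163.16 + 6.85 = 170.01 million.
Not in labor force = 13.00 + 16.05 + 65.45 + 32.85 = 127.35 million (those not working and not actively searching are outside the labor force).
Civilian working-age population = 170.01 + 127.35 = 297.36 million.
Unemployment rate = 6.85 / 170.01 = 4.03%.
Labor force participation rate = 170.01 / 297.36 = 57.17%.

Unemployment rate ≈ 4.03%; labor force participation rate ≈ 57.17%.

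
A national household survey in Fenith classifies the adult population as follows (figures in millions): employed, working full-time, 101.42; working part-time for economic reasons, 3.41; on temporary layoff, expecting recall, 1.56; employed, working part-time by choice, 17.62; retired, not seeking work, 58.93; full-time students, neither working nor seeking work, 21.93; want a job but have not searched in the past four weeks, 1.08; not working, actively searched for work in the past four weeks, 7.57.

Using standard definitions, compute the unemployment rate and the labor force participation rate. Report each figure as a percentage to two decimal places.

Employed = 101.42 + 3.41 + 17.62 = 122.45 million (anyone who worked, including part-time for economic reasons, counts as employed).
Unemployed = 1.56 + 7.57 = 9.13 million (jobless and actively searching, or on temporary layoff).
Labor force = 122.45 + 9.13 = 131.58 million.
Not in labor force = 58.93 + 21.93 + 1.08 = 81.94 million (those not working and not actively searching are outside the labor force — including those who want a job but have given up searching).
Civilian working-age population = 131.58 + 81.94 = 213.52 million.
Unemployment rate = 9.13 / 131.58 = 6.94%.
Labor force participation rate = 131.58 / 213.52 = 61.62%.

Unemployment rate ≈ 6.94%; labor force participation rate ≈ 61.62%.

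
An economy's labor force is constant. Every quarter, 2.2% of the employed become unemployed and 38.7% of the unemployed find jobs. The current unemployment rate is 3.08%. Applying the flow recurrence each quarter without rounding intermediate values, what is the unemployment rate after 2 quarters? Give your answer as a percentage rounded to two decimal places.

With a fixed labor force, u_{t+1} = u_t + s·(1−u_t) − f·u_t = u_t·(1−s−f) + s.
Here 1−s−f = 0.591 and s = 0.022.
u_1 = 0.030800 × 0.591 + 0.022 = 0.040203.
u_2 = 0.040203 × 0.591 + 0.022 = 0.045760.

Unemployment rate after two quarters ≈ 4.58%.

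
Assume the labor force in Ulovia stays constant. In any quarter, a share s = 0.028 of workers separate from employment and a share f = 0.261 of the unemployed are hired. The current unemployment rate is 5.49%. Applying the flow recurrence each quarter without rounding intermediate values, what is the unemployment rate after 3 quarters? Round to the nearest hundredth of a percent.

With a fixed labor force, u_{t+1} = u_t + s·(1−u_t) − f·u_t = u_t·(1−s−f) + s.
Here 1−s−f = 0.711 and s = 0.028.
u_1 = 0.054900 × 0.711 + 0.028 = 0.067034.
u_2 = 0.067034 × 0.711 + 0.028 = 0.075661.
u_3 = 0.075661 × 0.711 + 0.028 = 0.081795.

Unemployment rate after three quarters ≈ 8.18%.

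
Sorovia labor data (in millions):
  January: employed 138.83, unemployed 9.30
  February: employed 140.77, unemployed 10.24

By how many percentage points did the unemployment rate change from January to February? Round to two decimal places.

January: labor force = 138.83 + 9.30 = 148.13; u = 9.30/148.13 = 6.28%.
February: labor force = 140.77 + 10.24 = 151.01; u = 10.24/151.01 = 6.78%.
Change = 6.78% − 6.28% = +0.50 pp.

The unemployment rate changed by +0.50 percentage points.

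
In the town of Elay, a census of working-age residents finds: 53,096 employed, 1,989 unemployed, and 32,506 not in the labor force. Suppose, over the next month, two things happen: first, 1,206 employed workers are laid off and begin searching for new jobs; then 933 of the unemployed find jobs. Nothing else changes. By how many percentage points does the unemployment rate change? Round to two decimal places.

The unemployment rate changes by +0.50 percentage points.

Initially, labor force = 53,096 + 1,989 = 55,085, so u = 1,989/55,085 = 3.61%.
After the first change, employed falls and unemployed rises by 1,206; labor force unchanged → E = 51,890, U = 3,195, labor force = 55,085.
After the second change, unemployed falls and employed rises by 933; labor force unchanged → E = 52,823, U = 2,262, labor force = 55,085.
New unemployment rate = 2,262 / 55,085 = 4.11%.
Change = 4.11% − 3.61% = +0.50 percentage points.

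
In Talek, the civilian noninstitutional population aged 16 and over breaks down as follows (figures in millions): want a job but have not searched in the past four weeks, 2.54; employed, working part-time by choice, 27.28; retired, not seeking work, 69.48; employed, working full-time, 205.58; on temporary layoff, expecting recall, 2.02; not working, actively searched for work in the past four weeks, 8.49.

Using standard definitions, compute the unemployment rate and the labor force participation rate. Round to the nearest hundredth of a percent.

Employed = 27.28 + 205.58 = 232.86 million.
Unemployed = 2.02 + 8.49 = 10.51 million (jobless and actively searching, or on temporary layoff).
Labor force = 232.86 + 10.51 = 243.37 million.
Not in labor force = 2.54 + 69.48 = 72.02 million (those not working and not actively searching are outside the labor force — including those who want a job but have given up searching).
Civilian working-age population = 243.37 + 72.02 = 315.39 million.
Unemployment rate = 10.51 / 243.37 = 4.32%.
Labor force participation rate = 243.37 / 315.39 = 77.16%.

Unemployment rate ≈ 4.32%; labor force participation rate ≈ 77.16%.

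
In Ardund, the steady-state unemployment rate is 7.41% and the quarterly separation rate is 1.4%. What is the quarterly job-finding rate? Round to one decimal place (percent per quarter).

From u* = s/(s+f): f = s·(1−u)/u.
f = 1.4 × (1 − 0.0741) / 0.0741 = 1.2963 / 0.0741 ≈ 17.5% per quarter.

Job-finding rate ≈ 17.5% per quarter.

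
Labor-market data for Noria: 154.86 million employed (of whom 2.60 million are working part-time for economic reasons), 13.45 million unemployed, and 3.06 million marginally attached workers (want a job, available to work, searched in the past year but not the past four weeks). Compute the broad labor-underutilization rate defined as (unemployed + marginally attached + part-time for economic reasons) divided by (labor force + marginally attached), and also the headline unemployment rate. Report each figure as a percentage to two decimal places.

Labor force = 154.86 + 13.45 = 168.31 million.
Numerator = 13.45 + 3.06 + 2.60 = 19.11 million.
Denominator = 168.31 + 3.06 = 171.37 million.
Broad rate = 19.11 / 171.37 = 11.15%.
Headline unemployment rate = 13.45 / 168.31 = 7.99%.

Broad underutilization rate ≈ 11.15%; headline unemployment rate ≈ 7.99%.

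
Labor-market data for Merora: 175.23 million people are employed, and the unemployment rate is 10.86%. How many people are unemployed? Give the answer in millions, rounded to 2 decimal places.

About 21.35 million are unemployed.

Let U be the number unemployed. The labor force is E + U, and U/(E+U) = 0.1086.
So U = 0.1086 × 175.23 / (1 − 0.1086) = 19.0300 / 0.8914 ≈ 21.35 million.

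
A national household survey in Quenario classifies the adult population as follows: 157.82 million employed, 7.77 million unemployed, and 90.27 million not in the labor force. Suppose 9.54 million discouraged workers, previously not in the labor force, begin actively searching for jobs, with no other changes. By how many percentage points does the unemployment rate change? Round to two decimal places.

The unemployment rate changes by +5.19 percentage points.

Initially, labor force = 157.82 + 7.77 = 165.59 million, so u = 7.77/165.59 = 4.69%.
After the change, unemployed and labor force both rise by 9.54 → E = 157.82, U = 17.31, labor force = 175.13 million.
New unemployment rate = 17.31 / 175.13 = 9.88%.
Change = 9.88% − 4.69% = +5.19 percentage points.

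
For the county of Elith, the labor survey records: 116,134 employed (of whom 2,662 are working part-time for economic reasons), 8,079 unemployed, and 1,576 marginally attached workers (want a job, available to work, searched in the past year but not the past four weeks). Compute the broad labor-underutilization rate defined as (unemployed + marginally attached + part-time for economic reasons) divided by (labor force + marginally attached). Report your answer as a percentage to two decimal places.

Labor force = 116,134 + 8,079 = 124,213.
Numerator = 8,079 + 1,576 + 2,662 = 12,317.
Denominator = 124,213 + 1,576 = 125,789.
Broad rate = 12,317 / 125,789 = 9.79%.

Broad underutilization rate ≈ 9.79%.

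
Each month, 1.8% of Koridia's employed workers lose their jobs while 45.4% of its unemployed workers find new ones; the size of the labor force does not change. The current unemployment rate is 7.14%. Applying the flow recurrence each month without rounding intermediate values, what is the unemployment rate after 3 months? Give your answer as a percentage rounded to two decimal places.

Unemployment rate after three months ≈ 4.30%.

With a fixed labor force, u_{t+1} = u_t + s·(1−u_t) − f·u_t = u_t·(1−s−f) + s.
Here 1−s−f = 0.528 and s = 0.018.
u_1 = 0.071400 × 0.528 + 0.018 = 0.055699.
u_2 = 0.055699 × 0.528 + 0.018 = 0.047409.
u_3 = 0.047409 × 0.528 + 0.018 = 0.043032.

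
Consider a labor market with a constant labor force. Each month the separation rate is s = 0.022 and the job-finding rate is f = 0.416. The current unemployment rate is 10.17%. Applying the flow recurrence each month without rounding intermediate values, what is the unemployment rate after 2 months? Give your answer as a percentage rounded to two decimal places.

Unemployment rate after two months ≈ 6.65%.

With a fixed labor force, u_{t+1} = u_t + s·(1−u_t) − f·u_t = u_t·(1−s−f) + s.
Here 1−s−f = 0.562 and s = 0.022.
u_1 = 0.101700 × 0.562 + 0.022 = 0.079155.
u_2 = 0.079155 × 0.562 + 0.022 = 0.066485.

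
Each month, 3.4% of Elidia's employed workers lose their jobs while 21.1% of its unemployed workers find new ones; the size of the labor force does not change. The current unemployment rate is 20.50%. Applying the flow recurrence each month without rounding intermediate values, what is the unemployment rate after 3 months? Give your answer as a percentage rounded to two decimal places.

With a fixed labor force, u_{t+1} = u_t + s·(1−u_t) − f·u_t = u_t·(1−s−f) + s.
Here 1−s−f = 0.755 and s = 0.034.
u_1 = 0.205000 × 0.755 + 0.034 = 0.188775.
u_2 = 0.188775 × 0.755 + 0.034 = 0.176525.
u_3 = 0.176525 × 0.755 + 0.034 = 0.167276.

Unemployment rate after three months ≈ 16.73%.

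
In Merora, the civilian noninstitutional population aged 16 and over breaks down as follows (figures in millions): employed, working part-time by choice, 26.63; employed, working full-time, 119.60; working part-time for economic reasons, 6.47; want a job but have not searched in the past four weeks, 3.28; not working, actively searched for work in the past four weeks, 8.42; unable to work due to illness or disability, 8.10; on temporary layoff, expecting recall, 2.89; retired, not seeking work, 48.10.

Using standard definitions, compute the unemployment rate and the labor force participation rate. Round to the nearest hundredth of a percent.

Employed = 26.63 + 119.60 + 6.47 = 152.70 million (anyone who worked, including part-time for economic reasons, counts as employed).
Unemployed = 8.42 + 2.89 = 11.31 million (jobless and actively searching, or on temporary layoff).
Labor force = 152.70 + 11.31 = 164.01 million.
Not in labor force = 3.28 + 8.10 + 48.10 = 59.48 million (those not working and not actively searching are outside the labor force — including those who want a job but have given up searching).
Civilian working-age population = 164.01 + 59.48 = 223.49 million.
Unemployment rate = 11.31 / 164.01 = 6.90%.
Labor force participation rate = 164.01 / 223.49 = 73.39%.

Unemployment rate ≈ 6.90%; labor force participation rate ≈ 73.39%.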